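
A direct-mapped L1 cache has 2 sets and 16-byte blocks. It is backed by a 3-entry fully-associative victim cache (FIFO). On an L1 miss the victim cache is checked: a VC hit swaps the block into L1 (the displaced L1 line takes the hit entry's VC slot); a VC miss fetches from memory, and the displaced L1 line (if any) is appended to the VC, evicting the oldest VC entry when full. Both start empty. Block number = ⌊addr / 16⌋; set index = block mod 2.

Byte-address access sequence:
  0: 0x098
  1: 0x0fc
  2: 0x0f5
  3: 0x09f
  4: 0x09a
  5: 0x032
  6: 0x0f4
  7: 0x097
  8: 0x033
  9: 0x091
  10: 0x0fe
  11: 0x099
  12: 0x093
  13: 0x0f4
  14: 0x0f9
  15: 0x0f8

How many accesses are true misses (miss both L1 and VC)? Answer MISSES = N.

MISSES = 3

0: 0x98 (blk 9, set 1) → MISS  vc=[]
1: 0xfc (blk 15, set 1) → MISS  vc=[9]
2: 0xf5 (blk 15, set 1) → L1-HIT  vc=[9]
3: 0x9f (blk 9, set 1) → VC-HIT  vc=[15]
4: 0x9a (blk 9, set 1) → L1-HIT  vc=[15]
5: 0x32 (blk 3, set 1) → MISS  vc=[15, 9]
6: 0xf4 (blk 15, set 1) → VC-HIT  vc=[3, 9]
7: 0x97 (blk 9, set 1) → VC-HIT  vc=[3, 15]
8: 0x33 (blk 3, set 1) → VC-HIT  vc=[9, 15]
9: 0x91 (blk 9, set 1) → VC-HIT  vc=[3, 15]
10: 0xfe (blk 15, set 1) → VC-HIT  vc=[3, 9]
11: 0x99 (blk 9, set 1) → VC-HIT  vc=[3, 15]
12: 0x93 (blk 9, set 1) → L1-HIT  vc=[3, 15]
13: 0xf4 (blk 15, set 1) → VC-HIT  vc=[3, 9]
14: 0xf9 (blk 15, set 1) → L1-HIT  vc=[3, 9]
15: 0xf8 (blk 15, set 1) → L1-HIT  vc=[3, 9]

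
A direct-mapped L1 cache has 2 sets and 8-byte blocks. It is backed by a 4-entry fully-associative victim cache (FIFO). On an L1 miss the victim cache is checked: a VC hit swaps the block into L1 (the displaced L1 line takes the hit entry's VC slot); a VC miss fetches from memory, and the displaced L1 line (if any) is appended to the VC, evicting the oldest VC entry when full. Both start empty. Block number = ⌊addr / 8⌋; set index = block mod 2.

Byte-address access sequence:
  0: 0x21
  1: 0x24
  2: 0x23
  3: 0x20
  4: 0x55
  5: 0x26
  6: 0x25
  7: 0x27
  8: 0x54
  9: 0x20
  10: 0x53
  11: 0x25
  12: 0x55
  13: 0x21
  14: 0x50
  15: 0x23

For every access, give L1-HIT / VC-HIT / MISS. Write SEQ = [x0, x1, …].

  [0] addr=0x21 blk=4 s=0: MISS | VC []
  [1] addr=0x24 blk=4 s=0: L1-HIT | VC []
  [2] addr=0x23 blk=4 s=0: L1-HIT | VC []
  [3] addr=0x20 blk=4 s=0: L1-HIT | VC []
  [4] addr=0x55 blk=10 s=0: MISS | VC [4]
  [5] addr=0x26 blk=4 s=0: VC-HIT | VC [10]
  [6] addr=0x25 blk=4 s=0: L1-HIT | VC [10]
  [7] addr=0x27 blk=4 s=0: L1-HIT | VC [10]
  [8] addr=0x54 blk=10 s=0: VC-HIT | VC [4]
  [9] addr=0x20 blk=4 s=0: VC-HIT | VC [10]
  [10] addr=0x53 blk=10 s=0: VC-HIT | VC [4]
  [11] addr=0x25 blk=4 s=0: VC-HIT | VC [10]
  [12] addr=0x55 blk=10 s=0: VC-HIT | VC [4]
  [13] addr=0x21 blk=4 s=0: VC-HIT | VC [10]
  [14] addr=0x50 blk=10 s=0: VC-HIT | VC [4]
  [15] addr=0x23 blk=4 s=0: VC-HIT | VC [10]

SEQ = [MISS, L1-HIT, L1-HIT, L1-HIT, MISS, VC-HIT, L1-HIT, L1-HIT, VC-HIT, VC-HIT, VC-HIT, VC-HIT, VC-HIT, VC-HIT, VC-HIT, VC-HIT]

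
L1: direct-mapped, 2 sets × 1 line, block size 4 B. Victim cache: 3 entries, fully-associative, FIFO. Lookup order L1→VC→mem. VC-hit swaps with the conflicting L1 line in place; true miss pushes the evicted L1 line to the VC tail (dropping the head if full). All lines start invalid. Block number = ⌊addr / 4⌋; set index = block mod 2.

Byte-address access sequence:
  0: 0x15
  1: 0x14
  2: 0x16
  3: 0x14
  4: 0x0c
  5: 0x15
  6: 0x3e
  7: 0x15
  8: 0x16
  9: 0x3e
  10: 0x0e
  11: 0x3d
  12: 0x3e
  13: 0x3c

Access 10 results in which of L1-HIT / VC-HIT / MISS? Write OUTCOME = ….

OUTCOME = VC-HIT

#0 0x15→b5/s1 MISS; vc=[]
#1 0x14→b5/s1 L1-HIT; vc=[]
#2 0x16→b5/s1 L1-HIT; vc=[]
#3 0x14→b5/s1 L1-HIT; vc=[]
#4 0xc→b3/s1 MISS; vc=[5]
#5 0x15→b5/s1 VC-HIT; vc=[3]
#6 0x3e→b15/s1 MISS; vc=[3,5]
#7 0x15→b5/s1 VC-HIT; vc=[3,15]
#8 0x16→b5/s1 L1-HIT; vc=[3,15]
#9 0x3e→b15/s1 VC-HIT; vc=[3,5]
#10 0xe→b3/s1 VC-HIT; vc=[15,5]
#11 0x3d→b15/s1 VC-HIT; vc=[3,5]
#12 0x3e→b15/s1 L1-HIT; vc=[3,5]
#13 0x3c→b15/s1 L1-HIT; vc=[3,5]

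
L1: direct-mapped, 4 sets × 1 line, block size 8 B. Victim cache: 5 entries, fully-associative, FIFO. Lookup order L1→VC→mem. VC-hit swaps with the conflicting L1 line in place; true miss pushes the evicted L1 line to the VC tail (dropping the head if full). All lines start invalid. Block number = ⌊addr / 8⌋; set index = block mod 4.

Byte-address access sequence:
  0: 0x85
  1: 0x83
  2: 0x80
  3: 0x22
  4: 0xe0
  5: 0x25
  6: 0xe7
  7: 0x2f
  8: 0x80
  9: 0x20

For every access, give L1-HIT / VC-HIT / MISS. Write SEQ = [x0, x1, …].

SEQ = [MISS, L1-HIT, L1-HIT, MISS, MISS, VC-HIT, VC-HIT, MISS, VC-HIT, VC-HIT]

#0 0x85→b16/s0 MISS; vc=[]
#1 0x83→b16/s0 L1-HIT; vc=[]
#2 0x80→b16/s0 L1-HIT; vc=[]
#3 0x22→b4/s0 MISS; vc=[16]
#4 0xe0→b28/s0 MISS; vc=[16,4]
#5 0x25→b4/s0 VC-HIT; vc=[16,28]
#6 0xe7→b28/s0 VC-HIT; vc=[16,4]
#7 0x2f→b5/s1 MISS; vc=[16,4]
#8 0x80→b16/s0 VC-HIT; vc=[28,4]
#9 0x20→b4/s0 VC-HIT; vc=[28,16]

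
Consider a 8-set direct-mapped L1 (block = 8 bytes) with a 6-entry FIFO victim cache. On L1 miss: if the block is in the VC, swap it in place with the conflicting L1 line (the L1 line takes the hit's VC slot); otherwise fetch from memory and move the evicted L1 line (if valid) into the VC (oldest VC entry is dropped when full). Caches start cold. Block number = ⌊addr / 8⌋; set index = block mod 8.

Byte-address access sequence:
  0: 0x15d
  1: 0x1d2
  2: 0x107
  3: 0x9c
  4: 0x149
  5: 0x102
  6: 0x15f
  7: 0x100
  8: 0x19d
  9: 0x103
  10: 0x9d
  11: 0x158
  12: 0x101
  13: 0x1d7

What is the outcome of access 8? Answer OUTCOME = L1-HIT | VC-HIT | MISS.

#0 0x15d→b43/s3 MISS; vc=[]
#1 0x1d2→b58/s2 MISS; vc=[]
#2 0x107→b32/s0 MISS; vc=[]
#3 0x9c→b19/s3 MISS; vc=[43]
#4 0x149→b41/s1 MISS; vc=[43]
#5 0x102→b32/s0 L1-HIT; vc=[43]
#6 0x15f→b43/s3 VC-HIT; vc=[19]
#7 0x100→b32/s0 L1-HIT; vc=[19]
#8 0x19d→b51/s3 MISS; vc=[19,43]
#9 0x103→b32/s0 L1-HIT; vc=[19,43]
#10 0x9d→b19/s3 VC-HIT; vc=[51,43]
#11 0x158→b43/s3 VC-HIT; vc=[51,19]
#12 0x101→b32/s0 L1-HIT; vc=[51,19]
#13 0x1d7→b58/s2 L1-HIT; vc=[51,19]

OUTCOME = MISS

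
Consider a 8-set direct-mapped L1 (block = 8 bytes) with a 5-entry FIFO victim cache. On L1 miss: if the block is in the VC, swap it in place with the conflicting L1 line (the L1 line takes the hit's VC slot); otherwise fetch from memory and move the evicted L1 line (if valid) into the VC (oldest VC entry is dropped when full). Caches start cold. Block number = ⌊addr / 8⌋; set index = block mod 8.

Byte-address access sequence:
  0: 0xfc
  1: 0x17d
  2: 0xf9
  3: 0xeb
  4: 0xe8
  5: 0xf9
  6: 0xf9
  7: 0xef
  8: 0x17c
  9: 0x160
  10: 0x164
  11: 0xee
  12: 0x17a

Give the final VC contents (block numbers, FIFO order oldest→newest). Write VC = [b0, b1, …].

VC = [31]

#0 0xfc→b31/s7 MISS; vc=[]
#1 0x17d→b47/s7 MISS; vc=[31]
#2 0xf9→b31/s7 VC-HIT; vc=[47]
#3 0xeb→b29/s5 MISS; vc=[47]
#4 0xe8→b29/s5 L1-HIT; vc=[47]
#5 0xf9→b31/s7 L1-HIT; vc=[47]
#6 0xf9→b31/s7 L1-HIT; vc=[47]
#7 0xef→b29/s5 L1-HIT; vc=[47]
#8 0x17c→b47/s7 VC-HIT; vc=[31]
#9 0x160→b44/s4 MISS; vc=[31]
#10 0x164→b44/s4 L1-HIT; vc=[31]
#11 0xee→b29/s5 L1-HIT; vc=[31]
#12 0x17a→b47/s7 L1-HIT; vc=[31]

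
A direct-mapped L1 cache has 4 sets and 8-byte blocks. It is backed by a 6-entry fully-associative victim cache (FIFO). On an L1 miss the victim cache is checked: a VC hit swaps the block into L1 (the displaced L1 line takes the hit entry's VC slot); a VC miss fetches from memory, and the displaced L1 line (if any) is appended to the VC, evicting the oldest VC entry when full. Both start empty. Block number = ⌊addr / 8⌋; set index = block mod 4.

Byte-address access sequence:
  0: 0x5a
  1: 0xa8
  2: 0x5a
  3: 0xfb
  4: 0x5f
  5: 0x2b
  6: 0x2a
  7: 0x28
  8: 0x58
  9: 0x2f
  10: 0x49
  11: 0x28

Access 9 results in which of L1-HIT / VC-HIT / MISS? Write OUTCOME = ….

#0 0x5a→b11/s3 MISS; vc=[]
#1 0xa8→b21/s1 MISS; vc=[]
#2 0x5a→b11/s3 L1-HIT; vc=[]
#3 0xfb→b31/s3 MISS; vc=[11]
#4 0x5f→b11/s3 VC-HIT; vc=[31]
#5 0x2b→b5/s1 MISS; vc=[31,21]
#6 0x2a→b5/s1 L1-HIT; vc=[31,21]
#7 0x28→b5/s1 L1-HIT; vc=[31,21]
#8 0x58→b11/s3 L1-HIT; vc=[31,21]
#9 0x2f→b5/s1 L1-HIT; vc=[31,21]
#10 0x49→b9/s1 MISS; vc=[31,21,5]
#11 0x28→b5/s1 VC-HIT; vc=[31,21,9]

OUTCOME = L1-HIT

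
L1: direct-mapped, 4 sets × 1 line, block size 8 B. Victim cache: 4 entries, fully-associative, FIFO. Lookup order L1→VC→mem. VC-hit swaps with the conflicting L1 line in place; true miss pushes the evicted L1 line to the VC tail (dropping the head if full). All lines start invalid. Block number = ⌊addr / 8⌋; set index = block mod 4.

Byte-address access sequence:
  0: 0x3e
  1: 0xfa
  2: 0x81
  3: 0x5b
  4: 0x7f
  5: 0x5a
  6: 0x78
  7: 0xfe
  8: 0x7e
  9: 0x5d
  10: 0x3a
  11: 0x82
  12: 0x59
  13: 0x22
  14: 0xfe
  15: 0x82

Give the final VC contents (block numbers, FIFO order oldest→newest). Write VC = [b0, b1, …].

  [0] addr=0x3e blk=7 s=3: MISS | VC []
  [1] addr=0xfa blk=31 s=3: MISS | VC [7]
  [2] addr=0x81 blk=16 s=0: MISS | VC [7]
  [3] addr=0x5b blk=11 s=3: MISS | VC [7, 31]
  [4] addr=0x7f blk=15 s=3: MISS | VC [7, 31, 11]
  [5] addr=0x5a blk=11 s=3: VC-HIT | VC [7, 31, 15]
  [6] addr=0x78 blk=15 s=3: VC-HIT | VC [7, 31, 11]
  [7] addr=0xfe blk=31 s=3: VC-HIT | VC [7, 15, 11]
  [8] addr=0x7e blk=15 s=3: VC-HIT | VC [7, 31, 11]
  [9] addr=0x5d blk=11 s=3: VC-HIT | VC [7, 31, 15]
  [10] addr=0x3a blk=7 s=3: VC-HIT | VC [11, 31, 15]
  [11] addr=0x82 blk=16 s=0: L1-HIT | VC [11, 31, 15]
  [12] addr=0x59 blk=11 s=3: VC-HIT | VC [7, 31, 15]
  [13] addr=0x22 blk=4 s=0: MISS | VC [7, 31, 15, 16]
  [14] addr=0xfe blk=31 s=3: VC-HIT | VC [7, 11, 15, 16]
  [15] addr=0x82 blk=16 s=0: VC-HIT | VC [7, 11, 15, 4]

VC = [7, 11, 15, 4]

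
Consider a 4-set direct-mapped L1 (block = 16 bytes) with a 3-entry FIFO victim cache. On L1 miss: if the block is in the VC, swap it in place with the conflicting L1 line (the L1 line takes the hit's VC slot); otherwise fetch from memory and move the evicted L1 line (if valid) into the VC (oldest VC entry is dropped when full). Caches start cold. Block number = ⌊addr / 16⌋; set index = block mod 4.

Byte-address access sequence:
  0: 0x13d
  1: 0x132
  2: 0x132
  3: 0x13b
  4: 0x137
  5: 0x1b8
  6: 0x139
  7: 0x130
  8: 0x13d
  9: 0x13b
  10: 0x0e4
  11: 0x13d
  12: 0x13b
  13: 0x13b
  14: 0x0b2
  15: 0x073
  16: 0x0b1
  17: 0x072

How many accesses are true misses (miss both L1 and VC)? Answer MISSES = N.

0: 0x13d (blk 19, set 3) → MISS  vc=[]
1: 0x132 (blk 19, set 3) → L1-HIT  vc=[]
2: 0x132 (blk 19, set 3) → L1-HIT  vc=[]
3: 0x13b (blk 19, set 3) → L1-HIT  vc=[]
4: 0x137 (blk 19, set 3) → L1-HIT  vc=[]
5: 0x1b8 (blk 27, set 3) → MISS  vc=[19]
6: 0x139 (blk 19, set 3) → VC-HIT  vc=[27]
7: 0x130 (blk 19, set 3) → L1-HIT  vc=[27]
8: 0x13d (blk 19, set 3) → L1-HIT  vc=[27]
9: 0x13b (blk 19, set 3) → L1-HIT  vc=[27]
10: 0xe4 (blk 14, set 2) → MISS  vc=[27]
11: 0x13d (blk 19, set 3) → L1-HIT  vc=[27]
12: 0x13b (blk 19, set 3) → L1-HIT  vc=[27]
13: 0x13b (blk 19, set 3) → L1-HIT  vc=[27]
14: 0xb2 (blk 11, set 3) → MISS  vc=[27, 19]
15: 0x73 (blk 7, set 3) → MISS  vc=[27, 19, 11]
16: 0xb1 (blk 11, set 3) → VC-HIT  vc=[27, 19, 7]
17: 0x72 (blk 7, set 3) → VC-HIT  vc=[27, 19, 11]

MISSES = 5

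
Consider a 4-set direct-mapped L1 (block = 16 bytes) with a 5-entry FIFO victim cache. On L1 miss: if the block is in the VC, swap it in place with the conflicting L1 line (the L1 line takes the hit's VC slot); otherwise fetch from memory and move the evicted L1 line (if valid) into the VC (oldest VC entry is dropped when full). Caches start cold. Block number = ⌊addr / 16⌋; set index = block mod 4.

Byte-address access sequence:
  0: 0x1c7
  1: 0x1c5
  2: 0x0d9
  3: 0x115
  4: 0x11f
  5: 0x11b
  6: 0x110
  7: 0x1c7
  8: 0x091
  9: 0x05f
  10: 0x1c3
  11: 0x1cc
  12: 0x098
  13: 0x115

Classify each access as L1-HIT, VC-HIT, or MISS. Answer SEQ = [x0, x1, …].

  [0] addr=0x1c7 blk=28 s=0: MISS | VC []
  [1] addr=0x1c5 blk=28 s=0: L1-HIT | VC []
  [2] addr=0xd9 blk=13 s=1: MISS | VC []
  [3] addr=0x115 blk=17 s=1: MISS | VC [13]
  [4] addr=0x11f blk=17 s=1: L1-HIT | VC [13]
  [5] addr=0x11b blk=17 s=1: L1-HIT | VC [13]
  [6] addr=0x110 blk=17 s=1: L1-HIT | VC [13]
  [7] addr=0x1c7 blk=28 s=0: L1-HIT | VC [13]
  [8] addr=0x91 blk=9 s=1: MISS | VC [13, 17]
  [9] addr=0x5f blk=5 s=1: MISS | VC [13, 17, 9]
  [10] addr=0x1c3 blk=28 s=0: L1-HIT | VC [13, 17, 9]
  [11] addr=0x1cc blk=28 s=0: L1-HIT | VC [13, 17, 9]
  [12] addr=0x98 blk=9 s=1: VC-HIT | VC [13, 17, 5]
  [13] addr=0x115 blk=17 s=1: VC-HIT | VC [13, 9, 5]

SEQ = [MISS, L1-HIT, MISS, MISS, L1-HIT, L1-HIT, L1-HIT, L1-HIT, MISS, MISS, L1-HIT, L1-HIT, VC-HIT, VC-HIT]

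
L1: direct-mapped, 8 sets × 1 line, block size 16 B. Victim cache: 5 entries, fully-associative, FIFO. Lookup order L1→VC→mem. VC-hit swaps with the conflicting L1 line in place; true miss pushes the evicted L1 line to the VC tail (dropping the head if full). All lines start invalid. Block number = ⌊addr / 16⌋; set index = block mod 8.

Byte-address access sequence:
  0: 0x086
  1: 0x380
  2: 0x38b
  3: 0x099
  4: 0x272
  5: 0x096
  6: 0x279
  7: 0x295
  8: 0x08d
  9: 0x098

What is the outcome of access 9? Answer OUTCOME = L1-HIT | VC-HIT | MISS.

OUTCOME = VC-HIT

  [0] addr=0x86 blk=8 s=0: MISS | VC []
  [1] addr=0x380 blk=56 s=0: MISS | VC [8]
  [2] addr=0x38b blk=56 s=0: L1-HIT | VC [8]
  [3] addr=0x99 blk=9 s=1: MISS | VC [8]
  [4] addr=0x272 blk=39 s=7: MISS | VC [8]
  [5] addr=0x96 blk=9 s=1: L1-HIT | VC [8]
  [6] addr=0x279 blk=39 s=7: L1-HIT | VC [8]
  [7] addr=0x295 blk=41 s=1: MISS | VC [8, 9]
  [8] addr=0x8d blk=8 s=0: VC-HIT | VC [56, 9]
  [9] addr=0x98 blk=9 s=1: VC-HIT | VC [56, 41]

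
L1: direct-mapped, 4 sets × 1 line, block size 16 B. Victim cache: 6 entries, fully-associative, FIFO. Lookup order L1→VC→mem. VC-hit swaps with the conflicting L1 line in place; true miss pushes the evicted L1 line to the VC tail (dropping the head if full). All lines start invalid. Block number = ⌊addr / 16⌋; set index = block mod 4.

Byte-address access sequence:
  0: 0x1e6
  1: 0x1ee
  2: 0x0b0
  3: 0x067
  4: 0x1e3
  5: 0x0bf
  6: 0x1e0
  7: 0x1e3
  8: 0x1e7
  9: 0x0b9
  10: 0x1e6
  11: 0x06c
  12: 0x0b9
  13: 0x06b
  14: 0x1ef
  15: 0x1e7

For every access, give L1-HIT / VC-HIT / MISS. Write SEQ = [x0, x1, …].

SEQ = [MISS, L1-HIT, MISS, MISS, VC-HIT, L1-HIT, L1-HIT, L1-HIT, L1-HIT, L1-HIT, L1-HIT, VC-HIT, L1-HIT, L1-HIT, VC-HIT, L1-HIT]

#0 0x1e6→b30/s2 MISS; vc=[]
#1 0x1ee→b30/s2 L1-HIT; vc=[]
#2 0xb0→b11/s3 MISS; vc=[]
#3 0x67→b6/s2 MISS; vc=[30]
#4 0x1e3→b30/s2 VC-HIT; vc=[6]
#5 0xbf→b11/s3 L1-HIT; vc=[6]
#6 0x1e0→b30/s2 L1-HIT; vc=[6]
#7 0x1e3→b30/s2 L1-HIT; vc=[6]
#8 0x1e7→b30/s2 L1-HIT; vc=[6]
#9 0xb9→b11/s3 L1-HIT; vc=[6]
#10 0x1e6→b30/s2 L1-HIT; vc=[6]
#11 0x6c→b6/s2 VC-HIT; vc=[30]
#12 0xb9→b11/s3 L1-HIT; vc=[30]
#13 0x6b→b6/s2 L1-HIT; vc=[30]
#14 0x1ef→b30/s2 VC-HIT; vc=[6]
#15 0x1e7→b30/s2 L1-HIT; vc=[6]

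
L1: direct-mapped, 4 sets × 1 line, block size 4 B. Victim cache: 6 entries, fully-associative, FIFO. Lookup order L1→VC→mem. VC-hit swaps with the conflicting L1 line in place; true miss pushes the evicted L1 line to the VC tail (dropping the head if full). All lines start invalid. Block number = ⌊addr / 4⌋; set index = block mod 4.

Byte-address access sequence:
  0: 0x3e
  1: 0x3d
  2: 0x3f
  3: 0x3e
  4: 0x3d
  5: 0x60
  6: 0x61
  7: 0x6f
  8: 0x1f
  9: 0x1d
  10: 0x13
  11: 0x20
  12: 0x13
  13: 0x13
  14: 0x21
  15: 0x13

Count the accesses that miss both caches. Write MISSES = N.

MISSES = 6

  [0] addr=0x3e blk=15 s=3: MISS | VC []
  [1] addr=0x3d blk=15 s=3: L1-HIT | VC []
  [2] addr=0x3f blk=15 s=3: L1-HIT | VC []
  [3] addr=0x3e blk=15 s=3: L1-HIT | VC []
  [4] addr=0x3d blk=15 s=3: L1-HIT | VC []
  [5] addr=0x60 blk=24 s=0: MISS | VC []
  [6] addr=0x61 blk=24 s=0: L1-HIT | VC []
  [7] addr=0x6f blk=27 s=3: MISS | VC [15]
  [8] addr=0x1f blk=7 s=3: MISS | VC [15, 27]
  [9] addr=0x1d blk=7 s=3: L1-HIT | VC [15, 27]
  [10] addr=0x13 blk=4 s=0: MISS | VC [15, 27, 24]
  [11] addr=0x20 blk=8 s=0: MISS | VC [15, 27, 24, 4]
  [12] addr=0x13 blk=4 s=0: VC-HIT | VC [15, 27, 24, 8]
  [13] addr=0x13 blk=4 s=0: L1-HIT | VC [15, 27, 24, 8]
  [14] addr=0x21 blk=8 s=0: VC-HIT | VC [15, 27, 24, 4]
  [15] addr=0x13 blk=4 s=0: VC-HIT | VC [15, 27, 24, 8]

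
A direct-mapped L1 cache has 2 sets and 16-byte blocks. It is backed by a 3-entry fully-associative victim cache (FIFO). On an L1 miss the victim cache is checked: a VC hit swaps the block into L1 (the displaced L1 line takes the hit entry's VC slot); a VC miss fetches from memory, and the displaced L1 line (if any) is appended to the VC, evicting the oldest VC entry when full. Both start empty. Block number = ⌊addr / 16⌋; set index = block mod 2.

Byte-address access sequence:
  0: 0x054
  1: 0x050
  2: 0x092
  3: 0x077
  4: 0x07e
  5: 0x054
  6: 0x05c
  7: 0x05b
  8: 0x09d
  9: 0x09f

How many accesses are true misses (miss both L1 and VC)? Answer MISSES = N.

0: 0x54 (blk 5, set 1) → MISS  vc=[]
1: 0x50 (blk 5, set 1) → L1-HIT  vc=[]
2: 0x92 (blk 9, set 1) → MISS  vc=[5]
3: 0x77 (blk 7, set 1) → MISS  vc=[5, 9]
4: 0x7e (blk 7, set 1) → L1-HIT  vc=[5, 9]
5: 0x54 (blk 5, set 1) → VC-HIT  vc=[7, 9]
6: 0x5c (blk 5, set 1) → L1-HIT  vc=[7, 9]
7: 0x5b (blk 5, set 1) → L1-HIT  vc=[7, 9]
8: 0x9d (blk 9, set 1) → VC-HIT  vc=[7, 5]
9: 0x9f (blk 9, set 1) → L1-HIT  vc=[7, 5]

MISSES = 3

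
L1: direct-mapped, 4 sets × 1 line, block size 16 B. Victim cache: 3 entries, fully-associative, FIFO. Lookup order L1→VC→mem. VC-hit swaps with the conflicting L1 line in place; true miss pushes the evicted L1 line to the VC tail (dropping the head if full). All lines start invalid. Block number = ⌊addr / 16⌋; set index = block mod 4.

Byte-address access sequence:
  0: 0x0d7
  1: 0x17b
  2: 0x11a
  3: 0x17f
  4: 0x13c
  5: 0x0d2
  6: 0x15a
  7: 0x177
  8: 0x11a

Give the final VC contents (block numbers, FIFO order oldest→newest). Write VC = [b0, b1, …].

VC = [21, 19, 13]

  [0] addr=0xd7 blk=13 s=1: MISS | VC []
  [1] addr=0x17b blk=23 s=3: MISS | VC []
  [2] addr=0x11a blk=17 s=1: MISS | VC [13]
  [3] addr=0x17f blk=23 s=3: L1-HIT | VC [13]
  [4] addr=0x13c blk=19 s=3: MISS | VC [13, 23]
  [5] addr=0xd2 blk=13 s=1: VC-HIT | VC [17, 23]
  [6] addr=0x15a blk=21 s=1: MISS | VC [17, 23, 13]
  [7] addr=0x177 blk=23 s=3: VC-HIT | VC [17, 19, 13]
  [8] addr=0x11a blk=17 s=1: VC-HIT | VC [21, 19, 13]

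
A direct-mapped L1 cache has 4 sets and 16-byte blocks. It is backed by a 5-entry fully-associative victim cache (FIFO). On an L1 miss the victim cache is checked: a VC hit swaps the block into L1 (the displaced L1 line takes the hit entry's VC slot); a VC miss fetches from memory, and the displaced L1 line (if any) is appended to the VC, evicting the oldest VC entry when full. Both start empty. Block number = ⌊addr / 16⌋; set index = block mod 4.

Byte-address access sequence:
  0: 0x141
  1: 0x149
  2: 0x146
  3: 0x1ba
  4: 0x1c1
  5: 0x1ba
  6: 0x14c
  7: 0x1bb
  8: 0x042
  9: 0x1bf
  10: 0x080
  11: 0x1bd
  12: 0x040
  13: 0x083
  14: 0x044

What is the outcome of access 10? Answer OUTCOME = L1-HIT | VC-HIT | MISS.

OUTCOME = MISS

0: 0x141 (blk 20, set 0) → MISS  vc=[]
1: 0x149 (blk 20, set 0) → L1-HIT  vc=[]
2: 0x146 (blk 20, set 0) → L1-HIT  vc=[]
3: 0x1ba (blk 27, set 3) → MISS  vc=[]
4: 0x1c1 (blk 28, set 0) → MISS  vc=[20]
5: 0x1ba (blk 27, set 3) → L1-HIT  vc=[20]
6: 0x14c (blk 20, set 0) → VC-HIT  vc=[28]
7: 0x1bb (blk 27, set 3) → L1-HIT  vc=[28]
8: 0x42 (blk 4, set 0) → MISS  vc=[28, 20]
9: 0x1bf (blk 27, set 3) → L1-HIT  vc=[28, 20]
10: 0x80 (blk 8, set 0) → MISS  vc=[28, 20, 4]
11: 0x1bd (blk 27, set 3) → L1-HIT  vc=[28, 20, 4]
12: 0x40 (blk 4, set 0) → VC-HIT  vc=[28, 20, 8]
13: 0x83 (blk 8, set 0) → VC-HIT  vc=[28, 20, 4]
14: 0x44 (blk 4, set 0) → VC-HIT  vc=[28, 20, 8]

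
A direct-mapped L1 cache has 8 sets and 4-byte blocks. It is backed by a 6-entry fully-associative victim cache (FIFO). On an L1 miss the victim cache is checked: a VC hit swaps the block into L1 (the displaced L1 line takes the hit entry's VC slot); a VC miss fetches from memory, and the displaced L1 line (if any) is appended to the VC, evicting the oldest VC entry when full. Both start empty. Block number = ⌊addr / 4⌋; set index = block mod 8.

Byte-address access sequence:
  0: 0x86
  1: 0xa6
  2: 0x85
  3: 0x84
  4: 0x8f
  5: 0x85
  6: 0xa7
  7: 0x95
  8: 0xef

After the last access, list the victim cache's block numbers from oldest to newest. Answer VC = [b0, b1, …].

VC = [33, 35]

#0 0x86→b33/s1 MISS; vc=[]
#1 0xa6→b41/s1 MISS; vc=[33]
#2 0x85→b33/s1 VC-HIT; vc=[41]
#3 0x84→b33/s1 L1-HIT; vc=[41]
#4 0x8f→b35/s3 MISS; vc=[41]
#5 0x85→b33/s1 L1-HIT; vc=[41]
#6 0xa7→b41/s1 VC-HIT; vc=[33]
#7 0x95→b37/s5 MISS; vc=[33]
#8 0xef→b59/s3 MISS; vc=[33,35]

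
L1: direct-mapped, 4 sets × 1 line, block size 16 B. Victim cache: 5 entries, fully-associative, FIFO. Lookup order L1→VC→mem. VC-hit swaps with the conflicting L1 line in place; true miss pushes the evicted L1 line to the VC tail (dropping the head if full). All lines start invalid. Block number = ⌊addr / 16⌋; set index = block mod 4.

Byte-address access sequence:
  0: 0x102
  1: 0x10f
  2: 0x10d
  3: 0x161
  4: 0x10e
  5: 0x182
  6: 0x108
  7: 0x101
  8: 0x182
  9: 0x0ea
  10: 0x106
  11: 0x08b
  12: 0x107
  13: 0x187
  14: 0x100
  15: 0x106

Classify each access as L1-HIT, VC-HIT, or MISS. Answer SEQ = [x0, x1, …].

#0 0x102→b16/s0 MISS; vc=[]
#1 0x10f→b16/s0 L1-HIT; vc=[]
#2 0x10d→b16/s0 L1-HIT; vc=[]
#3 0x161→b22/s2 MISS; vc=[]
#4 0x10e→b16/s0 L1-HIT; vc=[]
#5 0x182→b24/s0 MISS; vc=[16]
#6 0x108→b16/s0 VC-HIT; vc=[24]
#7 0x101→b16/s0 L1-HIT; vc=[24]
#8 0x182→b24/s0 VC-HIT; vc=[16]
#9 0xea→b14/s2 MISS; vc=[16,22]
#10 0x106→b16/s0 VC-HIT; vc=[24,22]
#11 0x8b→b8/s0 MISS; vc=[24,22,16]
#12 0x107→b16/s0 VC-HIT; vc=[24,22,8]
#13 0x187→b24/s0 VC-HIT; vc=[16,22,8]
#14 0x100→b16/s0 VC-HIT; vc=[24,22,8]
#15 0x106→b16/s0 L1-HIT; vc=[24,22,8]

SEQ = [MISS, L1-HIT, L1-HIT, MISS, L1-HIT, MISS, VC-HIT, L1-HIT, VC-HIT, MISS, VC-HIT, MISS, VC-HIT, VC-HIT, VC-HIT, L1-HIT]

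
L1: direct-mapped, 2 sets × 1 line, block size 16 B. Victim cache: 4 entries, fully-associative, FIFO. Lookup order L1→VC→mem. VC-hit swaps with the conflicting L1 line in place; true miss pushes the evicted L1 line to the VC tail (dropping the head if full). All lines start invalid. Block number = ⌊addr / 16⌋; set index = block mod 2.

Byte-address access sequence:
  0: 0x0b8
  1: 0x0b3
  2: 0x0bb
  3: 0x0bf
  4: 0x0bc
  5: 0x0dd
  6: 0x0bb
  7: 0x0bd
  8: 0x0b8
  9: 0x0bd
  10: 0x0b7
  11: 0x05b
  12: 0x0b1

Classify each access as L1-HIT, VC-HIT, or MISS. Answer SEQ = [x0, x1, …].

0: 0xb8 (blk 11, set 1) → MISS  vc=[]
1: 0xb3 (blk 11, set 1) → L1-HIT  vc=[]
2: 0xbb (blk 11, set 1) → L1-HIT  vc=[]
3: 0xbf (blk 11, set 1) → L1-HIT  vc=[]
4: 0xbc (blk 11, set 1) → L1-HIT  vc=[]
5: 0xdd (blk 13, set 1) → MISS  vc=[11]
6: 0xbb (blk 11, set 1) → VC-HIT  vc=[13]
7: 0xbd (blk 11, set 1) → L1-HIT  vc=[13]
8: 0xb8 (blk 11, set 1) → L1-HIT  vc=[13]
9: 0xbd (blk 11, set 1) → L1-HIT  vc=[13]
10: 0xb7 (blk 11, set 1) → L1-HIT  vc=[13]
11: 0x5b (blk 5, set 1) → MISS  vc=[13, 11]
12: 0xb1 (blk 11, set 1) → VC-HIT  vc=[13, 5]

SEQ = [MISS, L1-HIT, L1-HIT, L1-HIT, L1-HIT, MISS, VC-HIT, L1-HIT, L1-HIT, L1-HIT, L1-HIT, MISS, VC-HIT]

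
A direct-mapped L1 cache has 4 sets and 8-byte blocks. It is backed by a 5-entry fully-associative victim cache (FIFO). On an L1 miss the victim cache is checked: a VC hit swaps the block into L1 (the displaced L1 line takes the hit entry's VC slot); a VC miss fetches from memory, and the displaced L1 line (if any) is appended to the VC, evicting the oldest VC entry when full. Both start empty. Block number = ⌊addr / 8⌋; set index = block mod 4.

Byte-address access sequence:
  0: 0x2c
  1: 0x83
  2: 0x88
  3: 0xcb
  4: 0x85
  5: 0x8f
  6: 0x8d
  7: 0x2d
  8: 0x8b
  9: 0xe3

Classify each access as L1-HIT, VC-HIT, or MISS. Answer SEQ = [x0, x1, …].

#0 0x2c→b5/s1 MISS; vc=[]
#1 0x83→b16/s0 MISS; vc=[]
#2 0x88→b17/s1 MISS; vc=[5]
#3 0xcb→b25/s1 MISS; vc=[5,17]
#4 0x85→b16/s0 L1-HIT; vc=[5,17]
#5 0x8f→b17/s1 VC-HIT; vc=[5,25]
#6 0x8d→b17/s1 L1-HIT; vc=[5,25]
#7 0x2d→b5/s1 VC-HIT; vc=[17,25]
#8 0x8b→b17/s1 VC-HIT; vc=[5,25]
#9 0xe3→b28/s0 MISS; vc=[5,25,16]

SEQ = [MISS, MISS, MISS, MISS, L1-HIT, VC-HIT, L1-HIT, VC-HIT, VC-HIT, MISS]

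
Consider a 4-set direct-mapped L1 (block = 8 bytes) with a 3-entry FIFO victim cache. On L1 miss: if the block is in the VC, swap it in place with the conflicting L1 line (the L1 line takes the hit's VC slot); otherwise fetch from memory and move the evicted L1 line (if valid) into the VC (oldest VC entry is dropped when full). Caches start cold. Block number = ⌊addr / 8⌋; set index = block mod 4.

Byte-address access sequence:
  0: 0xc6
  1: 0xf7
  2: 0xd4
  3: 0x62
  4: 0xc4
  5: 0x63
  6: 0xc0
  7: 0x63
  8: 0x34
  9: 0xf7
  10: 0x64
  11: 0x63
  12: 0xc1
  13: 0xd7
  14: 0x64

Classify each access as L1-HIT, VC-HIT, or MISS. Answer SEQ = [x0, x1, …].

SEQ = [MISS, MISS, MISS, MISS, VC-HIT, VC-HIT, VC-HIT, VC-HIT, MISS, VC-HIT, L1-HIT, L1-HIT, VC-HIT, VC-HIT, VC-HIT]

  [0] addr=0xc6 blk=24 s=0: MISS | VC []
  [1] addr=0xf7 blk=30 s=2: MISS | VC []
  [2] addr=0xd4 blk=26 s=2: MISS | VC [30]
  [3] addr=0x62 blk=12 s=0: MISS | VC [30, 24]
  [4] addr=0xc4 blk=24 s=0: VC-HIT | VC [30, 12]
  [5] addr=0x63 blk=12 s=0: VC-HIT | VC [30, 24]
  [6] addr=0xc0 blk=24 s=0: VC-HIT | VC [30, 12]
  [7] addr=0x63 blk=12 s=0: VC-HIT | VC [30, 24]
  [8] addr=0x34 blk=6 s=2: MISS | VC [30, 24, 26]
  [9] addr=0xf7 blk=30 s=2: VC-HIT | VC [6, 24, 26]
  [10] addr=0x64 blk=12 s=0: L1-HIT | VC [6, 24, 26]
  [11] addr=0x63 blk=12 s=0: L1-HIT | VC [6, 24, 26]
  [12] addr=0xc1 blk=24 s=0: VC-HIT | VC [6, 12, 26]
  [13] addr=0xd7 blk=26 s=2: VC-HIT | VC [6, 12, 30]
  [14] addr=0x64 blk=12 s=0: VC-HIT | VC [6, 24, 30]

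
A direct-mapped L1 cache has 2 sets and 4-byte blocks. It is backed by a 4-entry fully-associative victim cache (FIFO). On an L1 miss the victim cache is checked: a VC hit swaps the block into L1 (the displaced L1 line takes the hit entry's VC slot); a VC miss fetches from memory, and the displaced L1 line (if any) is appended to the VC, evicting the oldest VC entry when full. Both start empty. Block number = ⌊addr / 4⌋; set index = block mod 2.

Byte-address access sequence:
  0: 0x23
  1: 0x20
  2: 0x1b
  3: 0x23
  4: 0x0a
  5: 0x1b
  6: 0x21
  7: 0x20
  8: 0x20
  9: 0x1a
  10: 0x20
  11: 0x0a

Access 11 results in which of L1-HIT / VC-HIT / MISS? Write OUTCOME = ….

  [0] addr=0x23 blk=8 s=0: MISS | VC []
  [1] addr=0x20 blk=8 s=0: L1-HIT | VC []
  [2] addr=0x1b blk=6 s=0: MISS | VC [8]
  [3] addr=0x23 blk=8 s=0: VC-HIT | VC [6]
  [4] addr=0xa blk=2 s=0: MISS | VC [6, 8]
  [5] addr=0x1b blk=6 s=0: VC-HIT | VC [2, 8]
  [6] addr=0x21 blk=8 s=0: VC-HIT | VC [2, 6]
  [7] addr=0x20 blk=8 s=0: L1-HIT | VC [2, 6]
  [8] addr=0x20 blk=8 s=0: L1-HIT | VC [2, 6]
  [9] addr=0x1a blk=6 s=0: VC-HIT | VC [2, 8]
  [10] addr=0x20 blk=8 s=0: VC-HIT | VC [2, 6]
  [11] addr=0xa blk=2 s=0: VC-HIT | VC [8, 6]

OUTCOME = VC-HIT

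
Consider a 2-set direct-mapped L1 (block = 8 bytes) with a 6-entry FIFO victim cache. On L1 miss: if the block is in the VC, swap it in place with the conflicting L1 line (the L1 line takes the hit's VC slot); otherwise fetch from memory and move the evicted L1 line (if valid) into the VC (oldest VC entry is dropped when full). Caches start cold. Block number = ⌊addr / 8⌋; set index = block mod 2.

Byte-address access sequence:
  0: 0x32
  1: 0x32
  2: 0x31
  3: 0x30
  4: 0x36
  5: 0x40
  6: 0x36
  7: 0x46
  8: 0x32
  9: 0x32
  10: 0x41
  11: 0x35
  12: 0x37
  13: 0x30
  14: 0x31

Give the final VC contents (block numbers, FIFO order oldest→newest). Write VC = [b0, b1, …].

VC = [8]

0: 0x32 (blk 6, set 0) → MISS  vc=[]
1: 0x32 (blk 6, set 0) → L1-HIT  vc=[]
2: 0x31 (blk 6, set 0) → L1-HIT  vc=[]
3: 0x30 (blk 6, set 0) → L1-HIT  vc=[]
4: 0x36 (blk 6, set 0) → L1-HIT  vc=[]
5: 0x40 (blk 8, set 0) → MISS  vc=[6]
6: 0x36 (blk 6, set 0) → VC-HIT  vc=[8]
7: 0x46 (blk 8, set 0) → VC-HIT  vc=[6]
8: 0x32 (blk 6, set 0) → VC-HIT  vc=[8]
9: 0x32 (blk 6, set 0) → L1-HIT  vc=[8]
10: 0x41 (blk 8, set 0) → VC-HIT  vc=[6]
11: 0x35 (blk 6, set 0) → VC-HIT  vc=[8]
12: 0x37 (blk 6, set 0) → L1-HIT  vc=[8]
13: 0x30 (blk 6, set 0) → L1-HIT  vc=[8]
14: 0x31 (blk 6, set 0) → L1-HIT  vc=[8]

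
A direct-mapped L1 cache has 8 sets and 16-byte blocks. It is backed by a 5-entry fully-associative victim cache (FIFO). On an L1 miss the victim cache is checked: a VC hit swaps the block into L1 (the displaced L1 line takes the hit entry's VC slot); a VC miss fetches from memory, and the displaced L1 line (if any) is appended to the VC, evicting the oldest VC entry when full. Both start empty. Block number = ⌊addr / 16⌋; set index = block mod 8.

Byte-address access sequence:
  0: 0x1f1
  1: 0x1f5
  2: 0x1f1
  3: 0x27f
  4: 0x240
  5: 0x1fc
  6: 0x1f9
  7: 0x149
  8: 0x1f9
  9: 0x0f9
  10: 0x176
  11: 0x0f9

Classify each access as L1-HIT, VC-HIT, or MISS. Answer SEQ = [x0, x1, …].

SEQ = [MISS, L1-HIT, L1-HIT, MISS, MISS, VC-HIT, L1-HIT, MISS, L1-HIT, MISS, MISS, VC-HIT]

0: 0x1f1 (blk 31, set 7) → MISS  vc=[]
1: 0x1f5 (blk 31, set 7) → L1-HIT  vc=[]
2: 0x1f1 (blk 31, set 7) → L1-HIT  vc=[]
3: 0x27f (blk 39, set 7) → MISS  vc=[31]
4: 0x240 (blk 36, set 4) → MISS  vc=[31]
5: 0x1fc (blk 31, set 7) → VC-HIT  vc=[39]
6: 0x1f9 (blk 31, set 7) → L1-HIT  vc=[39]
7: 0x149 (blk 20, set 4) → MISS  vc=[39, 36]
8: 0x1f9 (blk 31, set 7) → L1-HIT  vc=[39, 36]
9: 0xf9 (blk 15, set 7) → MISS  vc=[39, 36, 31]
10: 0x176 (blk 23, set 7) → MISS  vc=[39, 36, 31, 15]
11: 0xf9 (blk 15, set 7) → VC-HIT  vc=[39, 36, 31, 23]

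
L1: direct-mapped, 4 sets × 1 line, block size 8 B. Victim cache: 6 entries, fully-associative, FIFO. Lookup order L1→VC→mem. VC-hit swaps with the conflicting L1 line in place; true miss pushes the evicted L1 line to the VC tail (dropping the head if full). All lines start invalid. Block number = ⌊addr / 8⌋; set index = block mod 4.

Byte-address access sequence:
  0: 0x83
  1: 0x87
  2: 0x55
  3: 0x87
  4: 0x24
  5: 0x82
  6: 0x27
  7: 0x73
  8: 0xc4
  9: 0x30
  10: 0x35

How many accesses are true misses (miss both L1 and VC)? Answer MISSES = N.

MISSES = 6

0: 0x83 (blk 16, set 0) → MISS  vc=[]
1: 0x87 (blk 16, set 0) → L1-HIT  vc=[]
2: 0x55 (blk 10, set 2) → MISS  vc=[]
3: 0x87 (blk 16, set 0) → L1-HIT  vc=[]
4: 0x24 (blk 4, set 0) → MISS  vc=[16]
5: 0x82 (blk 16, set 0) → VC-HIT  vc=[4]
6: 0x27 (blk 4, set 0) → VC-HIT  vc=[16]
7: 0x73 (blk 14, set 2) → MISS  vc=[16, 10]
8: 0xc4 (blk 24, set 0) → MISS  vc=[16, 10, 4]
9: 0x30 (blk 6, set 2) → MISS  vc=[16, 10, 4, 14]
10: 0x35 (blk 6, set 2) → L1-HIT  vc=[16, 10, 4, 14]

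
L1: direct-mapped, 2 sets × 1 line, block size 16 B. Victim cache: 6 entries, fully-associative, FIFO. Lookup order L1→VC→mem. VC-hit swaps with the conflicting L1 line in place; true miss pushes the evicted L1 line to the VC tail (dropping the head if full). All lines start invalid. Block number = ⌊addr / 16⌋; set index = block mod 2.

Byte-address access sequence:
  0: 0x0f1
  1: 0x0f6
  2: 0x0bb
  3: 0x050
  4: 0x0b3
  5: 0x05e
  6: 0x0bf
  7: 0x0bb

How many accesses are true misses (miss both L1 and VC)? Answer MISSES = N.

#0 0xf1→b15/s1 MISS; vc=[]
#1 0xf6→b15/s1 L1-HIT; vc=[]
#2 0xbb→b11/s1 MISS; vc=[15]
#3 0x50→b5/s1 MISS; vc=[15,11]
#4 0xb3→b11/s1 VC-HIT; vc=[15,5]
#5 0x5e→b5/s1 VC-HIT; vc=[15,11]
#6 0xbf→b11/s1 VC-HIT; vc=[15,5]
#7 0xbb→b11/s1 L1-HIT; vc=[15,5]

MISSES = 3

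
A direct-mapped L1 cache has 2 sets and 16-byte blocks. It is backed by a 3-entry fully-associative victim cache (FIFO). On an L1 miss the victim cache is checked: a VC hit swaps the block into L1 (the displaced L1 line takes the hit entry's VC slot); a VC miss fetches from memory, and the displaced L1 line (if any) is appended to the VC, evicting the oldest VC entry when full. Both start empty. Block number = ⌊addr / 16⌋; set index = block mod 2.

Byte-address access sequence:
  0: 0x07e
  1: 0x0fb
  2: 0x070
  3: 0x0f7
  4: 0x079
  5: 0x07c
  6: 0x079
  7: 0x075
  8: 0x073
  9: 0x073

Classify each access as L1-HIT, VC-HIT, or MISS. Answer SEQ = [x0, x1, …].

SEQ = [MISS, MISS, VC-HIT, VC-HIT, VC-HIT, L1-HIT, L1-HIT, L1-HIT, L1-HIT, L1-HIT]

  [0] addr=0x7e blk=7 s=1: MISS | VC []
  [1] addr=0xfb blk=15 s=1: MISS | VC [7]
  [2] addr=0x70 blk=7 s=1: VC-HIT | VC [15]
  [3] addr=0xf7 blk=15 s=1: VC-HIT | VC [7]
  [4] addr=0x79 blk=7 s=1: VC-HIT | VC [15]
  [5] addr=0x7c blk=7 s=1: L1-HIT | VC [15]
  [6] addr=0x79 blk=7 s=1: L1-HIT | VC [15]
  [7] addr=0x75 blk=7 s=1: L1-HIT | VC [15]
  [8] addr=0x73 blk=7 s=1: L1-HIT | VC [15]
  [9] addr=0x73 blk=7 s=1: L1-HIT | VC [15]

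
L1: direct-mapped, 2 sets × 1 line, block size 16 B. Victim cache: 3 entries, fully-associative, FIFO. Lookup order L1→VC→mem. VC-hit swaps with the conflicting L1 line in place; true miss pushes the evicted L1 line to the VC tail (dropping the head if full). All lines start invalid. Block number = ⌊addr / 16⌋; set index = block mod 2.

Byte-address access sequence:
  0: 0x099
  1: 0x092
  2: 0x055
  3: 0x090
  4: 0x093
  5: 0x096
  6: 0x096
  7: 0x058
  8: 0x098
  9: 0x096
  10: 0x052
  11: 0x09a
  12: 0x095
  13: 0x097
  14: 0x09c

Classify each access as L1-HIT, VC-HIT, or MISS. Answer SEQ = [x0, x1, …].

  [0] addr=0x99 blk=9 s=1: MISS | VC []
  [1] addr=0x92 blk=9 s=1: L1-HIT | VC []
  [2] addr=0x55 blk=5 s=1: MISS | VC [9]
  [3] addr=0x90 blk=9 s=1: VC-HIT | VC [5]
  [4] addr=0x93 blk=9 s=1: L1-HIT | VC [5]
  [5] addr=0x96 blk=9 s=1: L1-HIT | VC [5]
  [6] addr=0x96 blk=9 s=1: L1-HIT | VC [5]
  [7] addr=0x58 blk=5 s=1: VC-HIT | VC [9]
  [8] addr=0x98 blk=9 s=1: VC-HIT | VC [5]
  [9] addr=0x96 blk=9 s=1: L1-HIT | VC [5]
  [10] addr=0x52 blk=5 s=1: VC-HIT | VC [9]
  [11] addr=0x9a blk=9 s=1: VC-HIT | VC [5]
  [12] addr=0x95 blk=9 s=1: L1-HIT | VC [5]
  [13] addr=0x97 blk=9 s=1: L1-HIT | VC [5]
  [14] addr=0x9c blk=9 s=1: L1-HIT | VC [5]

SEQ = [MISS, L1-HIT, MISS, VC-HIT, L1-HIT, L1-HIT, L1-HIT, VC-HIT, VC-HIT, L1-HIT, VC-HIT, VC-HIT, L1-HIT, L1-HIT, L1-HIT]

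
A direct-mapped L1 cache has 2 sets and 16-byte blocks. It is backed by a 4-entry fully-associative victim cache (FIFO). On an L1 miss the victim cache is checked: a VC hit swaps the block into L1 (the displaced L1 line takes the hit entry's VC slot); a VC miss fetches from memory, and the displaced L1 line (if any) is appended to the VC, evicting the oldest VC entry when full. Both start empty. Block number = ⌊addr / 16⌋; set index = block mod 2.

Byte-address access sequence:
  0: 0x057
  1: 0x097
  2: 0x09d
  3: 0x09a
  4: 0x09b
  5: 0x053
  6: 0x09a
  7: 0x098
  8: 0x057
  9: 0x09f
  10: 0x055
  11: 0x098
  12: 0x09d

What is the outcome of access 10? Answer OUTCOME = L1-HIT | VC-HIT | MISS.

OUTCOME = VC-HIT

#0 0x57→b5/s1 MISS; vc=[]
#1 0x97→b9/s1 MISS; vc=[5]
#2 0x9d→b9/s1 L1-HIT; vc=[5]
#3 0x9a→b9/s1 L1-HIT; vc=[5]
#4 0x9b→b9/s1 L1-HIT; vc=[5]
#5 0x53→b5/s1 VC-HIT; vc=[9]
#6 0x9a→b9/s1 VC-HIT; vc=[5]
#7 0x98→b9/s1 L1-HIT; vc=[5]
#8 0x57→b5/s1 VC-HIT; vc=[9]
#9 0x9f→b9/s1 VC-HIT; vc=[5]
#10 0x55→b5/s1 VC-HIT; vc=[9]
#11 0x98→b9/s1 VC-HIT; vc=[5]
#12 0x9d→b9/s1 L1-HIT; vc=[5]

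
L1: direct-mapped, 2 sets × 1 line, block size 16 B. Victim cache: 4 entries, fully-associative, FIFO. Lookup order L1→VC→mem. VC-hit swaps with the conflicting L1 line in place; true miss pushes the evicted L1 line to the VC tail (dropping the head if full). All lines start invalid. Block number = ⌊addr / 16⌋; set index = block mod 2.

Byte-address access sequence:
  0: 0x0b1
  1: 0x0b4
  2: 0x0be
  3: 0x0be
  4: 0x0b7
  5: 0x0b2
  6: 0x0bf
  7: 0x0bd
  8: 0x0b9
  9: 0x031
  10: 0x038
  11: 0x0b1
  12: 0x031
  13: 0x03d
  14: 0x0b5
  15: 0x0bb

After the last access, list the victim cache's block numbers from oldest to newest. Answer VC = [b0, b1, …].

VC = [3]

#0 0xb1→b11/s1 MISS; vc=[]
#1 0xb4→b11/s1 L1-HIT; vc=[]
#2 0xbe→b11/s1 L1-HIT; vc=[]
#3 0xbe→b11/s1 L1-HIT; vc=[]
#4 0xb7→b11/s1 L1-HIT; vc=[]
#5 0xb2→b11/s1 L1-HIT; vc=[]
#6 0xbf→b11/s1 L1-HIT; vc=[]
#7 0xbd→b11/s1 L1-HIT; vc=[]
#8 0xb9→b11/s1 L1-HIT; vc=[]
#9 0x31→b3/s1 MISS; vc=[11]
#10 0x38→b3/s1 L1-HIT; vc=[11]
#11 0xb1→b11/s1 VC-HIT; vc=[3]
#12 0x31→b3/s1 VC-HIT; vc=[11]
#13 0x3d→b3/s1 L1-HIT; vc=[11]
#14 0xb5→b11/s1 VC-HIT; vc=[3]
#15 0xbb→b11/s1 L1-HIT; vc=[3]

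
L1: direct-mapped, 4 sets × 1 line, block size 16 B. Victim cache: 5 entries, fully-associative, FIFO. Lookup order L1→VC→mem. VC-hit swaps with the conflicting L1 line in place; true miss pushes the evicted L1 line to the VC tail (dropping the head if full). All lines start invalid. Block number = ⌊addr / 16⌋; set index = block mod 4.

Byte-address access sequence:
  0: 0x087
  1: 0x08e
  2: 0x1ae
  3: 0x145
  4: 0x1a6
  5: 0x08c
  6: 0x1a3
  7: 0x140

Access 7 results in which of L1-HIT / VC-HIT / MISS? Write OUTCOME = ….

#0 0x87→b8/s0 MISS; vc=[]
#1 0x8e→b8/s0 L1-HIT; vc=[]
#2 0x1ae→b26/s2 MISS; vc=[]
#3 0x145→b20/s0 MISS; vc=[8]
#4 0x1a6→b26/s2 L1-HIT; vc=[8]
#5 0x8c→b8/s0 VC-HIT; vc=[20]
#6 0x1a3→b26/s2 L1-HIT; vc=[20]
#7 0x140→b20/s0 VC-HIT; vc=[8]

OUTCOME = VC-HIT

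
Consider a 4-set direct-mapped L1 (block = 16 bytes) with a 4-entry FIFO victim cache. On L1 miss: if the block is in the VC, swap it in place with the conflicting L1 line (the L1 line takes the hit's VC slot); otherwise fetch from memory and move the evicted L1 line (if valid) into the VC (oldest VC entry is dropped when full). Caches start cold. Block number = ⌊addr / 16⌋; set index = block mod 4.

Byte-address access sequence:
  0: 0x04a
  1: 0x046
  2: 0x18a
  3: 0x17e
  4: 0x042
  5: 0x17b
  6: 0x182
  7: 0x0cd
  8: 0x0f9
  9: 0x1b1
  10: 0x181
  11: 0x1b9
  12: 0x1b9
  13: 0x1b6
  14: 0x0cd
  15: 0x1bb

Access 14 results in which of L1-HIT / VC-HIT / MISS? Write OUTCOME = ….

OUTCOME = VC-HIT

0: 0x4a (blk 4, set 0) → MISS  vc=[]
1: 0x46 (blk 4, set 0) → L1-HIT  vc=[]
2: 0x18a (blk 24, set 0) → MISS  vc=[4]
3: 0x17e (blk 23, set 3) → MISS  vc=[4]
4: 0x42 (blk 4, set 0) → VC-HIT  vc=[24]
5: 0x17b (blk 23, set 3) → L1-HIT  vc=[24]
6: 0x182 (blk 24, set 0) → VC-HIT  vc=[4]
7: 0xcd (blk 12, set 0) → MISS  vc=[4, 24]
8: 0xf9 (blk 15, set 3) → MISS  vc=[4, 24, 23]
9: 0x1b1 (blk 27, set 3) → MISS  vc=[4, 24, 23, 15]
10: 0x181 (blk 24, set 0) → VC-HIT  vc=[4, 12, 23, 15]
11: 0x1b9 (blk 27, set 3) → L1-HIT  vc=[4, 12, 23, 15]
12: 0x1b9 (blk 27, set 3) → L1-HIT  vc=[4, 12, 23, 15]
13: 0x1b6 (blk 27, set 3) → L1-HIT  vc=[4, 12, 23, 15]
14: 0xcd (blk 12, set 0) → VC-HIT  vc=[4, 24, 23, 15]
15: 0x1bb (blk 27, set 3) → L1-HIT  vc=[4, 24, 23, 15]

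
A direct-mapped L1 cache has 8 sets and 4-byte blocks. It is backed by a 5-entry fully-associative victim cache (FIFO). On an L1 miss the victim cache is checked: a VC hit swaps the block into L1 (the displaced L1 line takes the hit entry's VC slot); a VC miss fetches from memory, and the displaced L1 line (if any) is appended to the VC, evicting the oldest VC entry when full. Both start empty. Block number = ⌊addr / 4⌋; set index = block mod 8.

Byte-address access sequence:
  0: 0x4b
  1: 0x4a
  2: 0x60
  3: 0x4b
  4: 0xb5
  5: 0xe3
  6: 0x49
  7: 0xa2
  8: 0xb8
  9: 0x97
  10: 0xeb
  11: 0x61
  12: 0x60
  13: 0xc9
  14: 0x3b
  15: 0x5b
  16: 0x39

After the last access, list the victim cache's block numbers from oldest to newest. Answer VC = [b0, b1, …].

VC = [45, 18, 58, 46, 22]

0: 0x4b (blk 18, set 2) → MISS  vc=[]
1: 0x4a (blk 18, set 2) → L1-HIT  vc=[]
2: 0x60 (blk 24, set 0) → MISS  vc=[]
3: 0x4b (blk 18, set 2) → L1-HIT  vc=[]
4: 0xb5 (blk 45, set 5) → MISS  vc=[]
5: 0xe3 (blk 56, set 0) → MISS  vc=[24]
6: 0x49 (blk 18, set 2) → L1-HIT  vc=[24]
7: 0xa2 (blk 40, set 0) → MISS  vc=[24, 56]
8: 0xb8 (blk 46, set 6) → MISS  vc=[24, 56]
9: 0x97 (blk 37, set 5) → MISS  vc=[24, 56, 45]
10: 0xeb (blk 58, set 2) → MISS  vc=[24, 56, 45, 18]
11: 0x61 (blk 24, set 0) → VC-HIT  vc=[40, 56, 45, 18]
12: 0x60 (blk 24, set 0) → L1-HIT  vc=[40, 56, 45, 18]
13: 0xc9 (blk 50, set 2) → MISS  vc=[40, 56, 45, 18, 58]
14: 0x3b (blk 14, set 6) → MISS  vc=[56, 45, 18, 58, 46]
15: 0x5b (blk 22, set 6) → MISS  vc=[45, 18, 58, 46, 14]
16: 0x39 (blk 14, set 6) → VC-HIT  vc=[45, 18, 58, 46, 22]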